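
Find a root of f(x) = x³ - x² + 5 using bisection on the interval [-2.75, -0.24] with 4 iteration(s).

f(x) = x³ - x² + 5
Initial interval: [-2.75, -0.24]

Iteration 1:
  c_1 = (-2.750000 + (-0.240000))/2 = -1.495000
  f(c_1) = f(-1.495000) = -0.576387
  f(a) × f(c) ≥ 0, new interval: [-1.495000, -0.240000]
Iteration 2:
  c_2 = (-1.495000 + (-0.240000))/2 = -0.867500
  f(c_2) = f(-0.867500) = 3.594601
  f(a) × f(c) < 0, new interval: [-1.495000, -0.867500]
Iteration 3:
  c_3 = (-1.495000 + (-0.867500))/2 = -1.181250
  f(c_3) = f(-1.181250) = 1.956389
  f(a) × f(c) < 0, new interval: [-1.495000, -1.181250]
Iteration 4:
  c_4 = (-1.495000 + (-1.181250))/2 = -1.338125
  f(c_4) = f(-1.338125) = 0.813404
  f(a) × f(c) < 0, new interval: [-1.495000, -1.338125]

After 4 iteration(s), the approximation is c_4 = -1.338125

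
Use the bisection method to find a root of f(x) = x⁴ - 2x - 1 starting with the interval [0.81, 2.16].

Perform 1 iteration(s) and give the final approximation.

f(x) = x⁴ - 2x - 1
Initial interval: [0.81, 2.16]

Iteration 1:
  c_1 = (0.810000 + 2.160000)/2 = 1.485000
  f(c_1) = f(1.485000) = 0.893017
  f(a) × f(c) < 0, new interval: [0.810000, 1.485000]

After 1 iteration(s), the approximation is c_1 = 1.485000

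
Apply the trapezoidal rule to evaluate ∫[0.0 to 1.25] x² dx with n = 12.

f(x) = x²
a = 0.0, b = 1.25, n = 12
h = (b - a)/n = 0.104167

Trapezoidal rule: (h/2)[f(x₀) + 2f(x₁) + 2f(x₂) + ... + f(xₙ)]

x_0 = 0.0000, f(x_0) = 0.000000, coefficient = 1
x_1 = 0.1042, f(x_1) = 0.010851, coefficient = 2
x_2 = 0.2083, f(x_2) = 0.043403, coefficient = 2
x_3 = 0.3125, f(x_3) = 0.097656, coefficient = 2
x_4 = 0.4167, f(x_4) = 0.173611, coefficient = 2
x_5 = 0.5208, f(x_5) = 0.271267, coefficient = 2
x_6 = 0.6250, f(x_6) = 0.390625, coefficient = 2
x_7 = 0.7292, f(x_7) = 0.531684, coefficient = 2
x_8 = 0.8333, f(x_8) = 0.694444, coefficient = 2
x_9 = 0.9375, f(x_9) = 0.878906, coefficient = 2
x_10 = 1.0417, f(x_10) = 1.085069, coefficient = 2
x_11 = 1.1458, f(x_11) = 1.312934, coefficient = 2
x_12 = 1.2500, f(x_12) = 1.562500, coefficient = 1

I ≈ (0.104167/2) × 12.543403 = 0.653302
Exact value: 0.651042
Error: 0.002261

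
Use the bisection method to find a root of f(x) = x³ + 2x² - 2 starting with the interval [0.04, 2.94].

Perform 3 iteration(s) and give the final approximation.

f(x) = x³ + 2x² - 2
Initial interval: [0.04, 2.94]

Iteration 1:
  c_1 = (0.040000 + 2.940000)/2 = 1.490000
  f(c_1) = f(1.490000) = 5.748149
  f(a) × f(c) < 0, new interval: [0.040000, 1.490000]
Iteration 2:
  c_2 = (0.040000 + 1.490000)/2 = 0.765000
  f(c_2) = f(0.765000) = -0.381853
  f(a) × f(c) ≥ 0, new interval: [0.765000, 1.490000]
Iteration 3:
  c_3 = (0.765000 + 1.490000)/2 = 1.127500
  f(c_3) = f(1.127500) = 1.975854
  f(a) × f(c) < 0, new interval: [0.765000, 1.127500]

After 3 iteration(s), the approximation is c_3 = 1.127500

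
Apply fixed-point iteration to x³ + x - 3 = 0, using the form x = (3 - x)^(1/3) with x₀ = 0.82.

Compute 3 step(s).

Equation: x³ + x - 3 = 0
Fixed-point form: x = (3 - x)^(1/3)
x₀ = 0.82

x_1 = g(0.820000) = 1.296638
x_2 = g(1.296638) = 1.194269
x_3 = g(1.194269) = 1.217730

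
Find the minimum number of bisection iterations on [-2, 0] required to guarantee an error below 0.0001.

We need (b-a)/2^n ≤ 0.0001
(0 - (-2))/2^n ≤ 0.0001
2/2^n ≤ 0.0001
2^n ≥ 20000
n ≥ log₂(20000) = 14.29
n ≥ 15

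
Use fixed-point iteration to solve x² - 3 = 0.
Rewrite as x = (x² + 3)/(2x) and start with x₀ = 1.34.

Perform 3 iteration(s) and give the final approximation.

Equation: x² - 3 = 0
Fixed-point form: x = (x² + 3)/(2x)
x₀ = 1.34

x_1 = g(1.340000) = 1.789403
x_2 = g(1.789403) = 1.732970
x_3 = g(1.732970) = 1.732051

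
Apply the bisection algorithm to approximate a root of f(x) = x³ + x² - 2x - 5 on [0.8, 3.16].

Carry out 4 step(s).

f(x) = x³ + x² - 2x - 5
Initial interval: [0.8, 3.16]

Iteration 1:
  c_1 = (0.800000 + 3.160000)/2 = 1.980000
  f(c_1) = f(1.980000) = 2.722792
  f(a) × f(c) < 0, new interval: [0.800000, 1.980000]
Iteration 2:
  c_2 = (0.800000 + 1.980000)/2 = 1.390000
  f(c_2) = f(1.390000) = -3.162281
  f(a) × f(c) ≥ 0, new interval: [1.390000, 1.980000]
Iteration 3:
  c_3 = (1.390000 + 1.980000)/2 = 1.685000
  f(c_3) = f(1.685000) = -0.746681
  f(a) × f(c) ≥ 0, new interval: [1.685000, 1.980000]
Iteration 4:
  c_4 = (1.685000 + 1.980000)/2 = 1.832500
  f(c_4) = f(1.832500) = 0.846694
  f(a) × f(c) < 0, new interval: [1.685000, 1.832500]

After 4 iteration(s), the approximation is c_4 = 1.832500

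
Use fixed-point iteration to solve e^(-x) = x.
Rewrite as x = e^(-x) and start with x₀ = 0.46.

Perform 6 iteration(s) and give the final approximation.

Equation: e^(-x) = x
Fixed-point form: x = e^(-x)
x₀ = 0.46

x_1 = g(0.460000) = 0.631284
x_2 = g(0.631284) = 0.531909
x_3 = g(0.531909) = 0.587483
x_4 = g(0.587483) = 0.555724
x_5 = g(0.555724) = 0.573657
x_6 = g(0.573657) = 0.563461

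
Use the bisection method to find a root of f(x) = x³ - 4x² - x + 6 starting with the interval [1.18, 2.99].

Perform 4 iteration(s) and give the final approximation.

f(x) = x³ - 4x² - x + 6
Initial interval: [1.18, 2.99]

Iteration 1:
  c_1 = (1.180000 + 2.990000)/2 = 2.085000
  f(c_1) = f(2.085000) = -4.409936
  f(a) × f(c) < 0, new interval: [1.180000, 2.085000]
Iteration 2:
  c_2 = (1.180000 + 2.085000)/2 = 1.632500
  f(c_2) = f(1.632500) = -1.942021
  f(a) × f(c) < 0, new interval: [1.180000, 1.632500]
Iteration 3:
  c_3 = (1.180000 + 1.632500)/2 = 1.406250
  f(c_3) = f(1.406250) = -0.535492
  f(a) × f(c) < 0, new interval: [1.180000, 1.406250]
Iteration 4:
  c_4 = (1.180000 + 1.406250)/2 = 1.293125
  f(c_4) = f(1.293125) = 0.180514
  f(a) × f(c) ≥ 0, new interval: [1.293125, 1.406250]

After 4 iteration(s), the approximation is c_4 = 1.293125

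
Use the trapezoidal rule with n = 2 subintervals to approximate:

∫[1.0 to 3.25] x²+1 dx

f(x) = x²+1
a = 1.0, b = 3.25, n = 2
h = (b - a)/n = 1.125000

Trapezoidal rule: (h/2)[f(x₀) + 2f(x₁) + 2f(x₂) + ... + f(xₙ)]

x_0 = 1.0000, f(x_0) = 2.000000, coefficient = 1
x_1 = 2.1250, f(x_1) = 5.515625, coefficient = 2
x_2 = 3.2500, f(x_2) = 11.562500, coefficient = 1

I ≈ (1.125000/2) × 24.593750 = 13.833984
Exact value: 13.359375
Error: 0.474609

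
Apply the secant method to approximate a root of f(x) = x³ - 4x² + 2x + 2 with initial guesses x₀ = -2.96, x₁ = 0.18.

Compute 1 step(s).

f(x) = x³ - 4x² + 2x + 2
x₀ = -2.96, x₁ = 0.18

Secant formula: x_{n+1} = x_n - f(x_n)(x_n - x_{n-1})/(f(x_n) - f(x_{n-1}))

Iteration 1:
  f(-2.960000) = -64.900736
  f(0.180000) = 2.236232
  x_2 = 0.180000 - 2.236232×(0.180000 - (-2.960000))/(2.236232 - (-64.900736))
       = 0.075411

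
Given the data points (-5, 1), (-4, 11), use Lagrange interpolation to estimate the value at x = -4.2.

Lagrange interpolation formula:
P(x) = Σ yᵢ × Lᵢ(x)
where Lᵢ(x) = Π_{j≠i} (x - xⱼ)/(xᵢ - xⱼ)

L_0(-4.2) = (-4.2 - (-4))/(-5 - (-4)) = 0.200000
L_1(-4.2) = (-4.2 - (-5))/(-4 - (-5)) = 0.800000

P(-4.2) = 1×L_0(-4.2) + 11×L_1(-4.2)
P(-4.2) = 9.000000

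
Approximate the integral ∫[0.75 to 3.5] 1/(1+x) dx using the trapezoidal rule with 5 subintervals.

f(x) = 1/(1+x)
a = 0.75, b = 3.5, n = 5
h = (b - a)/n = 0.550000

Trapezoidal rule: (h/2)[f(x₀) + 2f(x₁) + 2f(x₂) + ... + f(xₙ)]

x_0 = 0.7500, f(x_0) = 0.571429, coefficient = 1
x_1 = 1.3000, f(x_1) = 0.434783, coefficient = 2
x_2 = 1.8500, f(x_2) = 0.350877, coefficient = 2
x_3 = 2.4000, f(x_3) = 0.294118, coefficient = 2
x_4 = 2.9500, f(x_4) = 0.253165, coefficient = 2
x_5 = 3.5000, f(x_5) = 0.222222, coefficient = 1

I ≈ (0.550000/2) × 3.459535 = 0.951372
Exact value: 0.944462
Error: 0.006910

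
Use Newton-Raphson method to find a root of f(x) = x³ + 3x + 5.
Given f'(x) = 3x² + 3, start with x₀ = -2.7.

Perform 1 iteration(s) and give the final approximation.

f(x) = x³ + 3x + 5
f'(x) = 3x² + 3
x₀ = -2.7

Newton-Raphson formula: x_{n+1} = x_n - f(x_n)/f'(x_n)

Iteration 1:
  f(-2.700000) = -22.783000
  f'(-2.700000) = 24.870000
  x_1 = -2.700000 - (-22.783000)/24.870000 = -1.783916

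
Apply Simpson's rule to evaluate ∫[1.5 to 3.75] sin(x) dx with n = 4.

f(x) = sin(x)
a = 1.5, b = 3.75, n = 4
h = (b - a)/n = 0.562500

Simpson's rule: (h/3)[f(x₀) + 4f(x₁) + 2f(x₂) + ... + f(xₙ)]

x_0 = 1.5000, f(x_0) = 0.997495, coefficient = 1
x_1 = 2.0625, f(x_1) = 0.881530, coefficient = 4
x_2 = 2.6250, f(x_2) = 0.493920, coefficient = 2
x_3 = 3.1875, f(x_3) = -0.045891, coefficient = 4
x_4 = 3.7500, f(x_4) = -0.571561, coefficient = 1

I ≈ (0.562500/3) × 4.756329 = 0.891812
Exact value: 0.891297
Error: 0.000515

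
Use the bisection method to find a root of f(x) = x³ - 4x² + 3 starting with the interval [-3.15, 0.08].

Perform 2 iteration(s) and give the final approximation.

f(x) = x³ - 4x² + 3
Initial interval: [-3.15, 0.08]

Iteration 1:
  c_1 = (-3.150000 + 0.080000)/2 = -1.535000
  f(c_1) = f(-1.535000) = -10.041705
  f(a) × f(c) ≥ 0, new interval: [-1.535000, 0.080000]
Iteration 2:
  c_2 = (-1.535000 + 0.080000)/2 = -0.727500
  f(c_2) = f(-0.727500) = 0.497941
  f(a) × f(c) < 0, new interval: [-1.535000, -0.727500]

After 2 iteration(s), the approximation is c_2 = -0.727500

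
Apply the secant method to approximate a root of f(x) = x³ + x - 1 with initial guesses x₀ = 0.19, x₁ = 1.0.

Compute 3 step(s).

f(x) = x³ + x - 1
x₀ = 0.19, x₁ = 1.0

Secant formula: x_{n+1} = x_n - f(x_n)(x_n - x_{n-1})/(f(x_n) - f(x_{n-1}))

Iteration 1:
  f(0.190000) = -0.803141
  f(1.000000) = 1.000000
  x_2 = 1.000000 - 1.000000×(1.000000 - 0.190000)/(1.000000 - (-0.803141))
       = 0.550784
Iteration 2:
  f(1.000000) = 1.000000
  f(0.550784) = -0.282129
  x_3 = 0.550784 - (-0.282129)×(0.550784 - 1.000000)/(-0.282129 - 1.000000)
       = 0.649633
Iteration 3:
  f(0.550784) = -0.282129
  f(0.649633) = -0.076208
  x_4 = 0.649633 - (-0.076208)×(0.649633 - 0.550784)/(-0.076208 - (-0.282129))
       = 0.686215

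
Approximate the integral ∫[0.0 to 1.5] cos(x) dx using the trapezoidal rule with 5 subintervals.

f(x) = cos(x)
a = 0.0, b = 1.5, n = 5
h = (b - a)/n = 0.300000

Trapezoidal rule: (h/2)[f(x₀) + 2f(x₁) + 2f(x₂) + ... + f(xₙ)]

x_0 = 0.0000, f(x_0) = 1.000000, coefficient = 1
x_1 = 0.3000, f(x_1) = 0.955336, coefficient = 2
x_2 = 0.6000, f(x_2) = 0.825336, coefficient = 2
x_3 = 0.9000, f(x_3) = 0.621610, coefficient = 2
x_4 = 1.2000, f(x_4) = 0.362358, coefficient = 2
x_5 = 1.5000, f(x_5) = 0.070737, coefficient = 1

I ≈ (0.300000/2) × 6.600017 = 0.990003
Exact value: 0.997495
Error: 0.007492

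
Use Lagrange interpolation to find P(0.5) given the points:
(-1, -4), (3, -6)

Lagrange interpolation formula:
P(x) = Σ yᵢ × Lᵢ(x)
where Lᵢ(x) = Π_{j≠i} (x - xⱼ)/(xᵢ - xⱼ)

L_0(0.5) = (0.5 - 3)/(-1 - 3) = 0.625000
L_1(0.5) = (0.5 - (-1))/(3 - (-1)) = 0.375000

P(0.5) = (-4)×L_0(0.5) + (-6)×L_1(0.5)
P(0.5) = -4.750000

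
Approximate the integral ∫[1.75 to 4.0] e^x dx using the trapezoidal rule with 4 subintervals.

f(x) = e^x
a = 1.75, b = 4.0, n = 4
h = (b - a)/n = 0.562500

Trapezoidal rule: (h/2)[f(x₀) + 2f(x₁) + 2f(x₂) + ... + f(xₙ)]

x_0 = 1.7500, f(x_0) = 5.754603, coefficient = 1
x_1 = 2.3125, f(x_1) = 10.099642, coefficient = 2
x_2 = 2.8750, f(x_2) = 17.725424, coefficient = 2
x_3 = 3.4375, f(x_3) = 31.109088, coefficient = 2
x_4 = 4.0000, f(x_4) = 54.598150, coefficient = 1

I ≈ (0.562500/2) × 178.221062 = 50.124674
Exact value: 48.843547
Error: 1.281126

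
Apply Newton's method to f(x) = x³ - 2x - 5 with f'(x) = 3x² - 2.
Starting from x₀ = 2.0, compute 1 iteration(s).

f(x) = x³ - 2x - 5
f'(x) = 3x² - 2
x₀ = 2.0

Newton-Raphson formula: x_{n+1} = x_n - f(x_n)/f'(x_n)

Iteration 1:
  f(2.000000) = -1.000000
  f'(2.000000) = 10.000000
  x_1 = 2.000000 - (-1.000000)/10.000000 = 2.100000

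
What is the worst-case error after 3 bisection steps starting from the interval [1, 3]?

Bisection error bound: |error| ≤ (b-a)/2^n
|error| ≤ (3 - 1)/2^3 = 2/2^3
|error| ≤ 0.2500000000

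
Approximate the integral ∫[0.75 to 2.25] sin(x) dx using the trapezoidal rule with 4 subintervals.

f(x) = sin(x)
a = 0.75, b = 2.25, n = 4
h = (b - a)/n = 0.375000

Trapezoidal rule: (h/2)[f(x₀) + 2f(x₁) + 2f(x₂) + ... + f(xₙ)]

x_0 = 0.7500, f(x_0) = 0.681639, coefficient = 1
x_1 = 1.1250, f(x_1) = 0.902268, coefficient = 2
x_2 = 1.5000, f(x_2) = 0.997495, coefficient = 2
x_3 = 1.8750, f(x_3) = 0.954086, coefficient = 2
x_4 = 2.2500, f(x_4) = 0.778073, coefficient = 1

I ≈ (0.375000/2) × 7.167409 = 1.343889
Exact value: 1.359862
Error: 0.015973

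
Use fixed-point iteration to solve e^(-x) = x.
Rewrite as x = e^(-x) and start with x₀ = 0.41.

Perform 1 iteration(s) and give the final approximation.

Equation: e^(-x) = x
Fixed-point form: x = e^(-x)
x₀ = 0.41

x_1 = g(0.410000) = 0.663650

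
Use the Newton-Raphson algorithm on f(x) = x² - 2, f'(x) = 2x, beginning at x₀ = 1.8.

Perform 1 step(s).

f(x) = x² - 2
f'(x) = 2x
x₀ = 1.8

Newton-Raphson formula: x_{n+1} = x_n - f(x_n)/f'(x_n)

Iteration 1:
  f(1.800000) = 1.240000
  f'(1.800000) = 3.600000
  x_1 = 1.800000 - 1.240000/3.600000 = 1.455556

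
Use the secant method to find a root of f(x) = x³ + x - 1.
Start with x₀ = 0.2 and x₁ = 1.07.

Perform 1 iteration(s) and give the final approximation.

f(x) = x³ + x - 1
x₀ = 0.2, x₁ = 1.07

Secant formula: x_{n+1} = x_n - f(x_n)(x_n - x_{n-1})/(f(x_n) - f(x_{n-1}))

Iteration 1:
  f(0.200000) = -0.792000
  f(1.070000) = 1.295043
  x_2 = 1.070000 - 1.295043×(1.070000 - 0.200000)/(1.295043 - (-0.792000))
       = 0.530151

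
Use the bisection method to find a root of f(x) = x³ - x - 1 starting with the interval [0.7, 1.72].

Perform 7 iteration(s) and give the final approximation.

f(x) = x³ - x - 1
Initial interval: [0.7, 1.72]

Iteration 1:
  c_1 = (0.700000 + 1.720000)/2 = 1.210000
  f(c_1) = f(1.210000) = -0.438439
  f(a) × f(c) ≥ 0, new interval: [1.210000, 1.720000]
Iteration 2:
  c_2 = (1.210000 + 1.720000)/2 = 1.465000
  f(c_2) = f(1.465000) = 0.679220
  f(a) × f(c) < 0, new interval: [1.210000, 1.465000]
Iteration 3:
  c_3 = (1.210000 + 1.465000)/2 = 1.337500
  f(c_3) = f(1.337500) = 0.055162
  f(a) × f(c) < 0, new interval: [1.210000, 1.337500]
Iteration 4:
  c_4 = (1.210000 + 1.337500)/2 = 1.273750
  f(c_4) = f(1.273750) = -0.207168
  f(a) × f(c) ≥ 0, new interval: [1.273750, 1.337500]
Iteration 5:
  c_5 = (1.273750 + 1.337500)/2 = 1.305625
  f(c_5) = f(1.305625) = -0.079983
  f(a) × f(c) ≥ 0, new interval: [1.305625, 1.337500]
Iteration 6:
  c_6 = (1.305625 + 1.337500)/2 = 1.321562
  f(c_6) = f(1.321562) = -0.013417
  f(a) × f(c) ≥ 0, new interval: [1.321562, 1.337500]
Iteration 7:
  c_7 = (1.321562 + 1.337500)/2 = 1.329531
  f(c_7) = f(1.329531) = 0.020619
  f(a) × f(c) < 0, new interval: [1.321562, 1.329531]

After 7 iteration(s), the approximation is c_7 = 1.329531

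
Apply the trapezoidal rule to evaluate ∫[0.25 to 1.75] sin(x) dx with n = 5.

f(x) = sin(x)
a = 0.25, b = 1.75, n = 5
h = (b - a)/n = 0.300000

Trapezoidal rule: (h/2)[f(x₀) + 2f(x₁) + 2f(x₂) + ... + f(xₙ)]

x_0 = 0.2500, f(x_0) = 0.247404, coefficient = 1
x_1 = 0.5500, f(x_1) = 0.522687, coefficient = 2
x_2 = 0.8500, f(x_2) = 0.751280, coefficient = 2
x_3 = 1.1500, f(x_3) = 0.912764, coefficient = 2
x_4 = 1.4500, f(x_4) = 0.992713, coefficient = 2
x_5 = 1.7500, f(x_5) = 0.983986, coefficient = 1

I ≈ (0.300000/2) × 7.590279 = 1.138542
Exact value: 1.147158
Error: 0.008617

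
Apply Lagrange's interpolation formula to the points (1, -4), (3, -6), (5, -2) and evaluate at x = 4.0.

Lagrange interpolation formula:
P(x) = Σ yᵢ × Lᵢ(x)
where Lᵢ(x) = Π_{j≠i} (x - xⱼ)/(xᵢ - xⱼ)

L_0(4.0) = (4.0 - 3)/(1 - 3) × (4.0 - 5)/(1 - 5) = -0.125000
L_1(4.0) = (4.0 - 1)/(3 - 1) × (4.0 - 5)/(3 - 5) = 0.750000
L_2(4.0) = (4.0 - 1)/(5 - 1) × (4.0 - 3)/(5 - 3) = 0.375000

P(4.0) = (-4)×L_0(4.0) + (-6)×L_1(4.0) + (-2)×L_2(4.0)
P(4.0) = -4.750000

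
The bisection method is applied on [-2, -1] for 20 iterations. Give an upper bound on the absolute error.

Bisection error bound: |error| ≤ (b-a)/2^n
|error| ≤ (-1 - (-2))/2^20 = 1/2^20
|error| ≤ 0.0000009537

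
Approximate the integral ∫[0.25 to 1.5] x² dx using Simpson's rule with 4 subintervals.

f(x) = x²
a = 0.25, b = 1.5, n = 4
h = (b - a)/n = 0.312500

Simpson's rule: (h/3)[f(x₀) + 4f(x₁) + 2f(x₂) + ... + f(xₙ)]

x_0 = 0.2500, f(x_0) = 0.062500, coefficient = 1
x_1 = 0.5625, f(x_1) = 0.316406, coefficient = 4
x_2 = 0.8750, f(x_2) = 0.765625, coefficient = 2
x_3 = 1.1875, f(x_3) = 1.410156, coefficient = 4
x_4 = 1.5000, f(x_4) = 2.250000, coefficient = 1

I ≈ (0.312500/3) × 10.750000 = 1.119792
Exact value: 1.119792
Error: 0.000000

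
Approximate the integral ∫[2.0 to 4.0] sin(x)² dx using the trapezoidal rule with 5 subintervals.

f(x) = sin(x)²
a = 2.0, b = 4.0, n = 5
h = (b - a)/n = 0.400000

Trapezoidal rule: (h/2)[f(x₀) + 2f(x₁) + 2f(x₂) + ... + f(xₙ)]

x_0 = 2.0000, f(x_0) = 0.826822, coefficient = 1
x_1 = 2.4000, f(x_1) = 0.456251, coefficient = 2
x_2 = 2.8000, f(x_2) = 0.112217, coefficient = 2
x_3 = 3.2000, f(x_3) = 0.003408, coefficient = 2
x_4 = 3.6000, f(x_4) = 0.195824, coefficient = 2
x_5 = 4.0000, f(x_5) = 0.572750, coefficient = 1

I ≈ (0.400000/2) × 2.934971 = 0.586994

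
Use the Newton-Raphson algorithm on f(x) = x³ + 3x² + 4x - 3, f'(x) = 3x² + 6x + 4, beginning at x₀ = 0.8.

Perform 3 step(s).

f(x) = x³ + 3x² + 4x - 3
f'(x) = 3x² + 6x + 4
x₀ = 0.8

Newton-Raphson formula: x_{n+1} = x_n - f(x_n)/f'(x_n)

Iteration 1:
  f(0.800000) = 2.632000
  f'(0.800000) = 10.720000
  x_1 = 0.800000 - 2.632000/10.720000 = 0.554478
Iteration 2:
  f(0.554478) = 0.310718
  f'(0.554478) = 8.249202
  x_2 = 0.554478 - 0.310718/8.249202 = 0.516811
Iteration 3:
  f(0.516811) = 0.006563
  f'(0.516811) = 7.902148
  x_3 = 0.516811 - 0.006563/7.902148 = 0.515981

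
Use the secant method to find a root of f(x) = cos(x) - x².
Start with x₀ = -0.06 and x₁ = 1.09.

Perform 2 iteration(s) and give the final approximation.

f(x) = cos(x) - x²
x₀ = -0.06, x₁ = 1.09

Secant formula: x_{n+1} = x_n - f(x_n)(x_n - x_{n-1})/(f(x_n) - f(x_{n-1}))

Iteration 1:
  f(-0.060000) = 0.994601
  f(1.090000) = -0.725615
  x_2 = 1.090000 - (-0.725615)×(1.090000 - (-0.060000))/(-0.725615 - 0.994601)
       = 0.604911
Iteration 2:
  f(1.090000) = -0.725615
  f(0.604911) = 0.456635
  x_3 = 0.604911 - 0.456635×(0.604911 - 1.090000)/(0.456635 - (-0.725615))
       = 0.792273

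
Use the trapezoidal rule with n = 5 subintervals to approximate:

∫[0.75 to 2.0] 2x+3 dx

f(x) = 2x+3
a = 0.75, b = 2.0, n = 5
h = (b - a)/n = 0.250000

Trapezoidal rule: (h/2)[f(x₀) + 2f(x₁) + 2f(x₂) + ... + f(xₙ)]

x_0 = 0.7500, f(x_0) = 4.500000, coefficient = 1
x_1 = 1.0000, f(x_1) = 5.000000, coefficient = 2
x_2 = 1.2500, f(x_2) = 5.500000, coefficient = 2
x_3 = 1.5000, f(x_3) = 6.000000, coefficient = 2
x_4 = 1.7500, f(x_4) = 6.500000, coefficient = 2
x_5 = 2.0000, f(x_5) = 7.000000, coefficient = 1

I ≈ (0.250000/2) × 57.500000 = 7.187500
Exact value: 7.187500
Error: 0.000000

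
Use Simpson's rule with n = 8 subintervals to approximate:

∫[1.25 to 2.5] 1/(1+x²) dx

f(x) = 1/(1+x²)
a = 1.25, b = 2.5, n = 8
h = (b - a)/n = 0.156250

Simpson's rule: (h/3)[f(x₀) + 4f(x₁) + 2f(x₂) + ... + f(xₙ)]

x_0 = 1.2500, f(x_0) = 0.390244, coefficient = 1
x_1 = 1.4062, f(x_1) = 0.335848, coefficient = 4
x_2 = 1.5625, f(x_2) = 0.290579, coefficient = 2
x_3 = 1.7188, f(x_3) = 0.252902, coefficient = 4
x_4 = 1.8750, f(x_4) = 0.221453, coefficient = 2
x_5 = 2.0312, f(x_5) = 0.195085, coefficient = 4
x_6 = 2.1875, f(x_6) = 0.172856, coefficient = 2
x_7 = 2.3438, f(x_7) = 0.154008, coefficient = 4
x_8 = 2.5000, f(x_8) = 0.137931, coefficient = 1

I ≈ (0.156250/3) × 5.649322 = 0.294236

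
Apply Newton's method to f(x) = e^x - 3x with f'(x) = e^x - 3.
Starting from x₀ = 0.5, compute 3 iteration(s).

f(x) = e^x - 3x
f'(x) = e^x - 3
x₀ = 0.5

Newton-Raphson formula: x_{n+1} = x_n - f(x_n)/f'(x_n)

Iteration 1:
  f(0.500000) = 0.148721
  f'(0.500000) = -1.351279
  x_1 = 0.500000 - 0.148721/(-1.351279) = 0.610060
Iteration 2:
  f(0.610060) = 0.010362
  f'(0.610060) = -1.159459
  x_2 = 0.610060 - 0.010362/(-1.159459) = 0.618997
Iteration 3:
  f(0.618997) = 0.000074
  f'(0.618997) = -1.142936
  x_3 = 0.618997 - 0.000074/(-1.142936) = 0.619061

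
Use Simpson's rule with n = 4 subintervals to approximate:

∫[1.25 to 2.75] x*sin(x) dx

f(x) = x*sin(x)
a = 1.25, b = 2.75, n = 4
h = (b - a)/n = 0.375000

Simpson's rule: (h/3)[f(x₀) + 4f(x₁) + 2f(x₂) + ... + f(xₙ)]

x_0 = 1.2500, f(x_0) = 1.186231, coefficient = 1
x_1 = 1.6250, f(x_1) = 1.622613, coefficient = 4
x_2 = 2.0000, f(x_2) = 1.818595, coefficient = 2
x_3 = 2.3750, f(x_3) = 1.647502, coefficient = 4
x_4 = 2.7500, f(x_4) = 1.049568, coefficient = 1

I ≈ (0.375000/3) × 18.953450 = 2.369181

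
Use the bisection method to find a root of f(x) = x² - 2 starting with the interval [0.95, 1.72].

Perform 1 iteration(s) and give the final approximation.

f(x) = x² - 2
Initial interval: [0.95, 1.72]

Iteration 1:
  c_1 = (0.950000 + 1.720000)/2 = 1.335000
  f(c_1) = f(1.335000) = -0.217775
  f(a) × f(c) ≥ 0, new interval: [1.335000, 1.720000]

After 1 iteration(s), the approximation is c_1 = 1.335000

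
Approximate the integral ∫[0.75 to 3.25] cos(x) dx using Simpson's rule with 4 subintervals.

f(x) = cos(x)
a = 0.75, b = 3.25, n = 4
h = (b - a)/n = 0.625000

Simpson's rule: (h/3)[f(x₀) + 4f(x₁) + 2f(x₂) + ... + f(xₙ)]

x_0 = 0.7500, f(x_0) = 0.731689, coefficient = 1
x_1 = 1.3750, f(x_1) = 0.194548, coefficient = 4
x_2 = 2.0000, f(x_2) = -0.416147, coefficient = 2
x_3 = 2.6250, f(x_3) = -0.869507, coefficient = 4
x_4 = 3.2500, f(x_4) = -0.994130, coefficient = 1

I ≈ (0.625000/3) × -3.794572 = -0.790536
Exact value: -0.789834
Error: 0.000702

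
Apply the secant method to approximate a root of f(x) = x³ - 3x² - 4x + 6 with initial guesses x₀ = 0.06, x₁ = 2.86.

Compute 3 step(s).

f(x) = x³ - 3x² - 4x + 6
x₀ = 0.06, x₁ = 2.86

Secant formula: x_{n+1} = x_n - f(x_n)(x_n - x_{n-1})/(f(x_n) - f(x_{n-1}))

Iteration 1:
  f(0.060000) = 5.749416
  f(2.860000) = -6.585144
  x_2 = 2.860000 - (-6.585144)×(2.860000 - 0.060000)/(-6.585144 - 5.749416)
       = 1.365143
Iteration 2:
  f(2.860000) = -6.585144
  f(1.365143) = -2.507317
  x_3 = 1.365143 - (-2.507317)×(1.365143 - 2.860000)/(-2.507317 - (-6.585144))
       = 0.446006
Iteration 3:
  f(1.365143) = -2.507317
  f(0.446006) = 3.707929
  x_4 = 0.446006 - 3.707929×(0.446006 - 1.365143)/(3.707929 - (-2.507317))
       = 0.994351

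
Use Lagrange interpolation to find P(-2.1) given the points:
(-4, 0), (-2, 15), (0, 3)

Lagrange interpolation formula:
P(x) = Σ yᵢ × Lᵢ(x)
where Lᵢ(x) = Π_{j≠i} (x - xⱼ)/(xᵢ - xⱼ)

L_0(-2.1) = (-2.1 - (-2))/(-4 - (-2)) × (-2.1 - 0)/(-4 - 0) = 0.026250
L_1(-2.1) = (-2.1 - (-4))/(-2 - (-4)) × (-2.1 - 0)/(-2 - 0) = 0.997500
L_2(-2.1) = (-2.1 - (-4))/(0 - (-4)) × (-2.1 - (-2))/(0 - (-2)) = -0.023750

P(-2.1) = 0×L_0(-2.1) + 15×L_1(-2.1) + 3×L_2(-2.1)
P(-2.1) = 14.891250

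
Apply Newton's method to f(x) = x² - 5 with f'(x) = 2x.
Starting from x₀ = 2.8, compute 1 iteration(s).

f(x) = x² - 5
f'(x) = 2x
x₀ = 2.8

Newton-Raphson formula: x_{n+1} = x_n - f(x_n)/f'(x_n)

Iteration 1:
  f(2.800000) = 2.840000
  f'(2.800000) = 5.600000
  x_1 = 2.800000 - 2.840000/5.600000 = 2.292857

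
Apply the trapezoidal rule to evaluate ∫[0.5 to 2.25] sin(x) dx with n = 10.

f(x) = sin(x)
a = 0.5, b = 2.25, n = 10
h = (b - a)/n = 0.175000

Trapezoidal rule: (h/2)[f(x₀) + 2f(x₁) + 2f(x₂) + ... + f(xₙ)]

x_0 = 0.5000, f(x_0) = 0.479426, coefficient = 1
x_1 = 0.6750, f(x_1) = 0.624897, coefficient = 2
x_2 = 0.8500, f(x_2) = 0.751280, coefficient = 2
x_3 = 1.0250, f(x_3) = 0.854714, coefficient = 2
x_4 = 1.2000, f(x_4) = 0.932039, coefficient = 2
x_5 = 1.3750, f(x_5) = 0.980893, coefficient = 2
x_6 = 1.5500, f(x_6) = 0.999784, coefficient = 2
x_7 = 1.7250, f(x_7) = 0.988134, coefficient = 2
x_8 = 1.9000, f(x_8) = 0.946300, coefficient = 2
x_9 = 2.0750, f(x_9) = 0.875559, coefficient = 2
x_10 = 2.2500, f(x_10) = 0.778073, coefficient = 1

I ≈ (0.175000/2) × 17.164702 = 1.501911
Exact value: 1.505756
Error: 0.003845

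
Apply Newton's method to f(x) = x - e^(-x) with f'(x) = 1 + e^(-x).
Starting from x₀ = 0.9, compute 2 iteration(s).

f(x) = x - e^(-x)
f'(x) = 1 + e^(-x)
x₀ = 0.9

Newton-Raphson formula: x_{n+1} = x_n - f(x_n)/f'(x_n)

Iteration 1:
  f(0.900000) = 0.493430
  f'(0.900000) = 1.406570
  x_1 = 0.900000 - 0.493430/1.406570 = 0.549196
Iteration 2:
  f(0.549196) = -0.028218
  f'(0.549196) = 1.577414
  x_2 = 0.549196 - (-0.028218)/1.577414 = 0.567085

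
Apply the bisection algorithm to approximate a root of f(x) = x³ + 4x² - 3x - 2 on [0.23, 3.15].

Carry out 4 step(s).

f(x) = x³ + 4x² - 3x - 2
Initial interval: [0.23, 3.15]

Iteration 1:
  c_1 = (0.230000 + 3.150000)/2 = 1.690000
  f(c_1) = f(1.690000) = 9.181209
  f(a) × f(c) < 0, new interval: [0.230000, 1.690000]
Iteration 2:
  c_2 = (0.230000 + 1.690000)/2 = 0.960000
  f(c_2) = f(0.960000) = -0.308864
  f(a) × f(c) ≥ 0, new interval: [0.960000, 1.690000]
Iteration 3:
  c_3 = (0.960000 + 1.690000)/2 = 1.325000
  f(c_3) = f(1.325000) = 3.373703
  f(a) × f(c) < 0, new interval: [0.960000, 1.325000]
Iteration 4:
  c_4 = (0.960000 + 1.325000)/2 = 1.142500
  f(c_4) = f(1.142500) = 1.285037
  f(a) × f(c) < 0, new interval: [0.960000, 1.142500]

After 4 iteration(s), the approximation is c_4 = 1.142500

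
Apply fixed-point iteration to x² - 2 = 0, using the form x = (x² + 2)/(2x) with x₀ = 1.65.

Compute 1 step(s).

Equation: x² - 2 = 0
Fixed-point form: x = (x² + 2)/(2x)
x₀ = 1.65

x_1 = g(1.650000) = 1.431061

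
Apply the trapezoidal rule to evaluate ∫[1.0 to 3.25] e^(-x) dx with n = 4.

f(x) = e^(-x)
a = 1.0, b = 3.25, n = 4
h = (b - a)/n = 0.562500

Trapezoidal rule: (h/2)[f(x₀) + 2f(x₁) + 2f(x₂) + ... + f(xₙ)]

x_0 = 1.0000, f(x_0) = 0.367879, coefficient = 1
x_1 = 1.5625, f(x_1) = 0.209611, coefficient = 2
x_2 = 2.1250, f(x_2) = 0.119433, coefficient = 2
x_3 = 2.6875, f(x_3) = 0.068051, coefficient = 2
x_4 = 3.2500, f(x_4) = 0.038774, coefficient = 1

I ≈ (0.562500/2) × 1.200844 = 0.337737
Exact value: 0.329105
Error: 0.008632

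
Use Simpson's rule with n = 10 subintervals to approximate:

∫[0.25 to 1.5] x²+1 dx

f(x) = x²+1
a = 0.25, b = 1.5, n = 10
h = (b - a)/n = 0.125000

Simpson's rule: (h/3)[f(x₀) + 4f(x₁) + 2f(x₂) + ... + f(xₙ)]

x_0 = 0.2500, f(x_0) = 1.062500, coefficient = 1
x_1 = 0.3750, f(x_1) = 1.140625, coefficient = 4
x_2 = 0.5000, f(x_2) = 1.250000, coefficient = 2
x_3 = 0.6250, f(x_3) = 1.390625, coefficient = 4
x_4 = 0.7500, f(x_4) = 1.562500, coefficient = 2
x_5 = 0.8750, f(x_5) = 1.765625, coefficient = 4
x_6 = 1.0000, f(x_6) = 2.000000, coefficient = 2
x_7 = 1.1250, f(x_7) = 2.265625, coefficient = 4
x_8 = 1.2500, f(x_8) = 2.562500, coefficient = 2
x_9 = 1.3750, f(x_9) = 2.890625, coefficient = 4
x_10 = 1.5000, f(x_10) = 3.250000, coefficient = 1

I ≈ (0.125000/3) × 56.875000 = 2.369792
Exact value: 2.369792
Error: 0.000000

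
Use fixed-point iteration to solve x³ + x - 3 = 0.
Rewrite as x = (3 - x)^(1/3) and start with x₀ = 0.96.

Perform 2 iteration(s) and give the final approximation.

Equation: x³ + x - 3 = 0
Fixed-point form: x = (3 - x)^(1/3)
x₀ = 0.96

x_1 = g(0.960000) = 1.268265
x_2 = g(1.268265) = 1.200864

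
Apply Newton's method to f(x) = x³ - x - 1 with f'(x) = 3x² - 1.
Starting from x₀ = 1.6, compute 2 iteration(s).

f(x) = x³ - x - 1
f'(x) = 3x² - 1
x₀ = 1.6

Newton-Raphson formula: x_{n+1} = x_n - f(x_n)/f'(x_n)

Iteration 1:
  f(1.600000) = 1.496000
  f'(1.600000) = 6.680000
  x_1 = 1.600000 - 1.496000/6.680000 = 1.376048
Iteration 2:
  f(1.376048) = 0.229510
  f'(1.376048) = 4.680524
  x_2 = 1.376048 - 0.229510/4.680524 = 1.327013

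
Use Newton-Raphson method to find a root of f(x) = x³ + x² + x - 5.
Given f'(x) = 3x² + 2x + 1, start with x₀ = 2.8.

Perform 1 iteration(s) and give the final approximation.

f(x) = x³ + x² + x - 5
f'(x) = 3x² + 2x + 1
x₀ = 2.8

Newton-Raphson formula: x_{n+1} = x_n - f(x_n)/f'(x_n)

Iteration 1:
  f(2.800000) = 27.592000
  f'(2.800000) = 30.120000
  x_1 = 2.800000 - 27.592000/30.120000 = 1.883931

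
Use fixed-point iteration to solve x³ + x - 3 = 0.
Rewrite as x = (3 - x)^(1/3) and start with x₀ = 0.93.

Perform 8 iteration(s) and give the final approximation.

Equation: x³ + x - 3 = 0
Fixed-point form: x = (3 - x)^(1/3)
x₀ = 0.93

x_1 = g(0.930000) = 1.274452
x_2 = g(1.274452) = 1.199432
x_3 = g(1.199432) = 1.216568
x_4 = g(1.216568) = 1.212697
x_5 = g(1.212697) = 1.213574
x_6 = g(1.213574) = 1.213375
x_7 = g(1.213375) = 1.213420
x_8 = g(1.213420) = 1.213410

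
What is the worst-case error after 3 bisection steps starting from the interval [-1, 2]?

Bisection error bound: |error| ≤ (b-a)/2^n
|error| ≤ (2 - (-1))/2^3 = 3/2^3
|error| ≤ 0.3750000000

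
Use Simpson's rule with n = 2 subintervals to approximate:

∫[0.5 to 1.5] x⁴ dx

f(x) = x⁴
a = 0.5, b = 1.5, n = 2
h = (b - a)/n = 0.500000

Simpson's rule: (h/3)[f(x₀) + 4f(x₁) + 2f(x₂) + ... + f(xₙ)]

x_0 = 0.5000, f(x_0) = 0.062500, coefficient = 1
x_1 = 1.0000, f(x_1) = 1.000000, coefficient = 4
x_2 = 1.5000, f(x_2) = 5.062500, coefficient = 1

I ≈ (0.500000/3) × 9.125000 = 1.520833
Exact value: 1.512500
Error: 0.008333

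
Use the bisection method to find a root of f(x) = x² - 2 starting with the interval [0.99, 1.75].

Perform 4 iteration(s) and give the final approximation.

f(x) = x² - 2
Initial interval: [0.99, 1.75]

Iteration 1:
  c_1 = (0.990000 + 1.750000)/2 = 1.370000
  f(c_1) = f(1.370000) = -0.123100
  f(a) × f(c) ≥ 0, new interval: [1.370000, 1.750000]
Iteration 2:
  c_2 = (1.370000 + 1.750000)/2 = 1.560000
  f(c_2) = f(1.560000) = 0.433600
  f(a) × f(c) < 0, new interval: [1.370000, 1.560000]
Iteration 3:
  c_3 = (1.370000 + 1.560000)/2 = 1.465000
  f(c_3) = f(1.465000) = 0.146225
  f(a) × f(c) < 0, new interval: [1.370000, 1.465000]
Iteration 4:
  c_4 = (1.370000 + 1.465000)/2 = 1.417500
  f(c_4) = f(1.417500) = 0.009306
  f(a) × f(c) < 0, new interval: [1.370000, 1.417500]

After 4 iteration(s), the approximation is c_4 = 1.417500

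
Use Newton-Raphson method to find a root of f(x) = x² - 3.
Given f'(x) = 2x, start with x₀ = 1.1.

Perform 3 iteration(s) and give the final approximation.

f(x) = x² - 3
f'(x) = 2x
x₀ = 1.1

Newton-Raphson formula: x_{n+1} = x_n - f(x_n)/f'(x_n)

Iteration 1:
  f(1.100000) = -1.790000
  f'(1.100000) = 2.200000
  x_1 = 1.100000 - (-1.790000)/2.200000 = 1.913636
Iteration 2:
  f(1.913636) = 0.662004
  f'(1.913636) = 3.827273
  x_2 = 1.913636 - 0.662004/3.827273 = 1.740666
Iteration 3:
  f(1.740666) = 0.029919
  f'(1.740666) = 3.481332
  x_3 = 1.740666 - 0.029919/3.481332 = 1.732072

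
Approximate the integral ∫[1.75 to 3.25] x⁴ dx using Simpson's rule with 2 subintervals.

f(x) = x⁴
a = 1.75, b = 3.25, n = 2
h = (b - a)/n = 0.750000

Simpson's rule: (h/3)[f(x₀) + 4f(x₁) + 2f(x₂) + ... + f(xₙ)]

x_0 = 1.7500, f(x_0) = 9.378906, coefficient = 1
x_1 = 2.5000, f(x_1) = 39.062500, coefficient = 4
x_2 = 3.2500, f(x_2) = 111.566406, coefficient = 1

I ≈ (0.750000/3) × 277.195312 = 69.298828
Exact value: 69.235547
Error: 0.063281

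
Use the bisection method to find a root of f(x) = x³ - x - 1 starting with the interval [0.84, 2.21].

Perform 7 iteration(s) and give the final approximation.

f(x) = x³ - x - 1
Initial interval: [0.84, 2.21]

Iteration 1:
  c_1 = (0.840000 + 2.210000)/2 = 1.525000
  f(c_1) = f(1.525000) = 1.021578
  f(a) × f(c) < 0, new interval: [0.840000, 1.525000]
Iteration 2:
  c_2 = (0.840000 + 1.525000)/2 = 1.182500
  f(c_2) = f(1.182500) = -0.529003
  f(a) × f(c) ≥ 0, new interval: [1.182500, 1.525000]
Iteration 3:
  c_3 = (1.182500 + 1.525000)/2 = 1.353750
  f(c_3) = f(1.353750) = 0.127185
  f(a) × f(c) < 0, new interval: [1.182500, 1.353750]
Iteration 4:
  c_4 = (1.182500 + 1.353750)/2 = 1.268125
  f(c_4) = f(1.268125) = -0.228801
  f(a) × f(c) ≥ 0, new interval: [1.268125, 1.353750]
Iteration 5:
  c_5 = (1.268125 + 1.353750)/2 = 1.310937
  f(c_5) = f(1.310937) = -0.058017
  f(a) × f(c) ≥ 0, new interval: [1.310937, 1.353750]
Iteration 6:
  c_6 = (1.310937 + 1.353750)/2 = 1.332344
  f(c_6) = f(1.332344) = 0.032753
  f(a) × f(c) < 0, new interval: [1.310937, 1.332344]
Iteration 7:
  c_7 = (1.310937 + 1.332344)/2 = 1.321641
  f(c_7) = f(1.321641) = -0.013086
  f(a) × f(c) ≥ 0, new interval: [1.321641, 1.332344]

After 7 iteration(s), the approximation is c_7 = 1.321641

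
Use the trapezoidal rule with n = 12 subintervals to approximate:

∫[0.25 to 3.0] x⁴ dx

f(x) = x⁴
a = 0.25, b = 3.0, n = 12
h = (b - a)/n = 0.229167

Trapezoidal rule: (h/2)[f(x₀) + 2f(x₁) + 2f(x₂) + ... + f(xₙ)]

x_0 = 0.2500, f(x_0) = 0.003906, coefficient = 1
x_1 = 0.4792, f(x_1) = 0.052716, coefficient = 2
x_2 = 0.7083, f(x_2) = 0.251739, coefficient = 2
x_3 = 0.9375, f(x_3) = 0.772476, coefficient = 2
x_4 = 1.1667, f(x_4) = 1.852623, coefficient = 2
x_5 = 1.3958, f(x_5) = 3.796070, coefficient = 2
x_6 = 1.6250, f(x_6) = 6.972900, coefficient = 2
x_7 = 1.8542, f(x_7) = 11.819390, coefficient = 2
x_8 = 2.0833, f(x_8) = 18.838011, coefficient = 2
x_9 = 2.3125, f(x_9) = 28.597427, coefficient = 2
x_10 = 2.5417, f(x_10) = 41.732497, coefficient = 2
x_11 = 2.7708, f(x_11) = 58.944273, coefficient = 2
x_12 = 3.0000, f(x_12) = 81.000000, coefficient = 1

I ≈ (0.229167/2) × 428.264156 = 49.071935
Exact value: 48.599805
Error: 0.472130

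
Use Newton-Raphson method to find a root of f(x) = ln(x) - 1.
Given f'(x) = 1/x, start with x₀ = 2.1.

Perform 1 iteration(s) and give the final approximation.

f(x) = ln(x) - 1
f'(x) = 1/x
x₀ = 2.1

Newton-Raphson formula: x_{n+1} = x_n - f(x_n)/f'(x_n)

Iteration 1:
  f(2.100000) = -0.258063
  f'(2.100000) = 0.476190
  x_1 = 2.100000 - (-0.258063)/0.476190 = 2.641932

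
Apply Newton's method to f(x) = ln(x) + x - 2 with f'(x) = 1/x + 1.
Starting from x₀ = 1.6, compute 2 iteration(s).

f(x) = ln(x) + x - 2
f'(x) = 1/x + 1
x₀ = 1.6

Newton-Raphson formula: x_{n+1} = x_n - f(x_n)/f'(x_n)

Iteration 1:
  f(1.600000) = 0.070004
  f'(1.600000) = 1.625000
  x_1 = 1.600000 - 0.070004/1.625000 = 1.556921
Iteration 2:
  f(1.556921) = -0.000369
  f'(1.556921) = 1.642293
  x_2 = 1.556921 - (-0.000369)/1.642293 = 1.557146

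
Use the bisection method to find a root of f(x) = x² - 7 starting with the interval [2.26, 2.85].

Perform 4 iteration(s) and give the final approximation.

f(x) = x² - 7
Initial interval: [2.26, 2.85]

Iteration 1:
  c_1 = (2.260000 + 2.850000)/2 = 2.555000
  f(c_1) = f(2.555000) = -0.471975
  f(a) × f(c) ≥ 0, new interval: [2.555000, 2.850000]
Iteration 2:
  c_2 = (2.555000 + 2.850000)/2 = 2.702500
  f(c_2) = f(2.702500) = 0.303506
  f(a) × f(c) < 0, new interval: [2.555000, 2.702500]
Iteration 3:
  c_3 = (2.555000 + 2.702500)/2 = 2.628750
  f(c_3) = f(2.628750) = -0.089673
  f(a) × f(c) ≥ 0, new interval: [2.628750, 2.702500]
Iteration 4:
  c_4 = (2.628750 + 2.702500)/2 = 2.665625
  f(c_4) = f(2.665625) = 0.105557
  f(a) × f(c) < 0, new interval: [2.628750, 2.665625]

After 4 iteration(s), the approximation is c_4 = 2.665625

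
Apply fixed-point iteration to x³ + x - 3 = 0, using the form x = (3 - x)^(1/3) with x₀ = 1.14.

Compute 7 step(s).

Equation: x³ + x - 3 = 0
Fixed-point form: x = (3 - x)^(1/3)
x₀ = 1.14

x_1 = g(1.140000) = 1.229809
x_2 = g(1.229809) = 1.209688
x_3 = g(1.209688) = 1.214254
x_4 = g(1.214254) = 1.213221
x_5 = g(1.213221) = 1.213455
x_6 = g(1.213455) = 1.213402
x_7 = g(1.213402) = 1.213414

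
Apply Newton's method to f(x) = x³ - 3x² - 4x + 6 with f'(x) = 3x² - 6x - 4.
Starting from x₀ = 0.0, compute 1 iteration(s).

f(x) = x³ - 3x² - 4x + 6
f'(x) = 3x² - 6x - 4
x₀ = 0.0

Newton-Raphson formula: x_{n+1} = x_n - f(x_n)/f'(x_n)

Iteration 1:
  f(0.000000) = 6.000000
  f'(0.000000) = -4.000000
  x_1 = 0.000000 - 6.000000/(-4.000000) = 1.500000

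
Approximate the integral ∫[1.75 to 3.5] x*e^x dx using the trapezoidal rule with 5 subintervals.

f(x) = x*e^x
a = 1.75, b = 3.5, n = 5
h = (b - a)/n = 0.350000

Trapezoidal rule: (h/2)[f(x₀) + 2f(x₁) + 2f(x₂) + ... + f(xₙ)]

x_0 = 1.7500, f(x_0) = 10.070555, coefficient = 1
x_1 = 2.1000, f(x_1) = 17.148957, coefficient = 2
x_2 = 2.4500, f(x_2) = 28.391449, coefficient = 2
x_3 = 2.8000, f(x_3) = 46.045011, coefficient = 2
x_4 = 3.1500, f(x_4) = 73.508603, coefficient = 2
x_5 = 3.5000, f(x_5) = 115.904082, coefficient = 1

I ≈ (0.350000/2) × 456.162678 = 79.828469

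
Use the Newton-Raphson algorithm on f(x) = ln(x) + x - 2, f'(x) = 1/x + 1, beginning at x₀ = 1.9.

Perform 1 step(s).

f(x) = ln(x) + x - 2
f'(x) = 1/x + 1
x₀ = 1.9

Newton-Raphson formula: x_{n+1} = x_n - f(x_n)/f'(x_n)

Iteration 1:
  f(1.900000) = 0.541854
  f'(1.900000) = 1.526316
  x_1 = 1.900000 - 0.541854/1.526316 = 1.544992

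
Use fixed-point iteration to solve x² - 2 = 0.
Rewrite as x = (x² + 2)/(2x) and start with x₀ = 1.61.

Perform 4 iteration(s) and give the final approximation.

Equation: x² - 2 = 0
Fixed-point form: x = (x² + 2)/(2x)
x₀ = 1.61

x_1 = g(1.610000) = 1.426118
x_2 = g(1.426118) = 1.414263
x_3 = g(1.414263) = 1.414214
x_4 = g(1.414214) = 1.414214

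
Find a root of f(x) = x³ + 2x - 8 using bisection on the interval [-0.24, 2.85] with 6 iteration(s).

f(x) = x³ + 2x - 8
Initial interval: [-0.24, 2.85]

Iteration 1:
  c_1 = (-0.240000 + 2.850000)/2 = 1.305000
  f(c_1) = f(1.305000) = -3.167552
  f(a) × f(c) ≥ 0, new interval: [1.305000, 2.850000]
Iteration 2:
  c_2 = (1.305000 + 2.850000)/2 = 2.077500
  f(c_2) = f(2.077500) = 5.121503
  f(a) × f(c) < 0, new interval: [1.305000, 2.077500]
Iteration 3:
  c_3 = (1.305000 + 2.077500)/2 = 1.691250
  f(c_3) = f(1.691250) = 0.220027
  f(a) × f(c) < 0, new interval: [1.305000, 1.691250]
Iteration 4:
  c_4 = (1.305000 + 1.691250)/2 = 1.498125
  f(c_4) = f(1.498125) = -1.641390
  f(a) × f(c) ≥ 0, new interval: [1.498125, 1.691250]
Iteration 5:
  c_5 = (1.498125 + 1.691250)/2 = 1.594688
  f(c_5) = f(1.594688) = -0.755290
  f(a) × f(c) ≥ 0, new interval: [1.594688, 1.691250]
Iteration 6:
  c_6 = (1.594688 + 1.691250)/2 = 1.642969
  f(c_6) = f(1.642969) = -0.279121
  f(a) × f(c) ≥ 0, new interval: [1.642969, 1.691250]

After 6 iteration(s), the approximation is c_6 = 1.642969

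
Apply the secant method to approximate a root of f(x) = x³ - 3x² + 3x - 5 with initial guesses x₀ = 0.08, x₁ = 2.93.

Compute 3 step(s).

f(x) = x³ - 3x² + 3x - 5
x₀ = 0.08, x₁ = 2.93

Secant formula: x_{n+1} = x_n - f(x_n)(x_n - x_{n-1})/(f(x_n) - f(x_{n-1}))

Iteration 1:
  f(0.080000) = -4.778688
  f(2.930000) = 3.189057
  x_2 = 2.930000 - 3.189057×(2.930000 - 0.080000)/(3.189057 - (-4.778688))
       = 1.789299
Iteration 2:
  f(2.930000) = 3.189057
  f(1.789299) = -3.508272
  x_3 = 1.789299 - (-3.508272)×(1.789299 - 2.930000)/(-3.508272 - 3.189057)
       = 2.386834
Iteration 3:
  f(1.789299) = -3.508272
  f(2.386834) = -1.332689
  x_4 = 2.386834 - (-1.332689)×(2.386834 - 1.789299)/(-1.332689 - (-3.508272))
       = 2.752864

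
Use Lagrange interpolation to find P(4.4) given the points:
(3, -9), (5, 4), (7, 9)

Lagrange interpolation formula:
P(x) = Σ yᵢ × Lᵢ(x)
where Lᵢ(x) = Π_{j≠i} (x - xⱼ)/(xᵢ - xⱼ)

L_0(4.4) = (4.4 - 5)/(3 - 5) × (4.4 - 7)/(3 - 7) = 0.195000
L_1(4.4) = (4.4 - 3)/(5 - 3) × (4.4 - 7)/(5 - 7) = 0.910000
L_2(4.4) = (4.4 - 3)/(7 - 3) × (4.4 - 5)/(7 - 5) = -0.105000

P(4.4) = (-9)×L_0(4.4) + 4×L_1(4.4) + 9×L_2(4.4)
P(4.4) = 0.940000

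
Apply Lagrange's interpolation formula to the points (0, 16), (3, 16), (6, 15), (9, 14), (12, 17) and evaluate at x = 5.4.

Lagrange interpolation formula:
P(x) = Σ yᵢ × Lᵢ(x)
where Lᵢ(x) = Π_{j≠i} (x - xⱼ)/(xᵢ - xⱼ)

L_0(5.4) = (5.4 - 3)/(0 - 3) × (5.4 - 6)/(0 - 6) × (5.4 - 9)/(0 - 9) × (5.4 - 12)/(0 - 12) = -0.017600
L_1(5.4) = (5.4 - 0)/(3 - 0) × (5.4 - 6)/(3 - 6) × (5.4 - 9)/(3 - 9) × (5.4 - 12)/(3 - 12) = 0.158400
L_2(5.4) = (5.4 - 0)/(6 - 0) × (5.4 - 3)/(6 - 3) × (5.4 - 9)/(6 - 9) × (5.4 - 12)/(6 - 12) = 0.950400
L_3(5.4) = (5.4 - 0)/(9 - 0) × (5.4 - 3)/(9 - 3) × (5.4 - 6)/(9 - 6) × (5.4 - 12)/(9 - 12) = -0.105600
L_4(5.4) = (5.4 - 0)/(12 - 0) × (5.4 - 3)/(12 - 3) × (5.4 - 6)/(12 - 6) × (5.4 - 9)/(12 - 9) = 0.014400

P(5.4) = 16×L_0(5.4) + 16×L_1(5.4) + 15×L_2(5.4) + 14×L_3(5.4) + 17×L_4(5.4)
P(5.4) = 15.275200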